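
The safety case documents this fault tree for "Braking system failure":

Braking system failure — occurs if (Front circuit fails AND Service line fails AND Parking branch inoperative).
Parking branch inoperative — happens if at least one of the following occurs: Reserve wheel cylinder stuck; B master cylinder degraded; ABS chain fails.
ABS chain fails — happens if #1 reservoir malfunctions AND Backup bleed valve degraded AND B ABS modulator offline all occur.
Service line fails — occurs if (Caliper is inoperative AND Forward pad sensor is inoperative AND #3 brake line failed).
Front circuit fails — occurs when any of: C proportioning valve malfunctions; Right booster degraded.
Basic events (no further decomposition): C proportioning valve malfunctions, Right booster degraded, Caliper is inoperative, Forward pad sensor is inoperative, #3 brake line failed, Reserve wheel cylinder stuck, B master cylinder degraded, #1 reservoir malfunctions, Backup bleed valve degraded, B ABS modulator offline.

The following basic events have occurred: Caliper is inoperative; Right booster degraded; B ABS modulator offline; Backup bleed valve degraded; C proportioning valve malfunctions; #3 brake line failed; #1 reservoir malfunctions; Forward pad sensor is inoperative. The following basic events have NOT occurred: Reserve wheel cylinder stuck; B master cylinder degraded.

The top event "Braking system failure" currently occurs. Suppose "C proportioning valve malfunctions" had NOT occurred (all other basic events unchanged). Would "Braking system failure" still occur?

Counterfactual: set "C proportioning valve malfunctions" to not occurred.
Front circuit fails [OR]: C proportioning valve malfunctions=not, Right booster degraded=occurs → at least one input occurs → occurs.
Service line fails [AND]: Caliper is inoperative=occurs, Forward pad sensor is inoperative=occurs, #3 brake line failed=occurs → all inputs occur → occurs.
ABS chain fails [AND]: #1 reservoir malfunctions=occurs, Backup bleed valve degraded=occurs, B ABS modulator offline=occurs → all inputs occur → occurs.
Parking branch inoperative [OR]: Reserve wheel cylinder stuck=not, B master cylinder degraded=not, ABS chain fails=occurs → at least one input occurs → occurs.
Braking system failure [AND]: Front circuit fails=occurs, Service line fails=occurs, Parking branch inoperative=occurs → all inputs occur → occurs.

Yes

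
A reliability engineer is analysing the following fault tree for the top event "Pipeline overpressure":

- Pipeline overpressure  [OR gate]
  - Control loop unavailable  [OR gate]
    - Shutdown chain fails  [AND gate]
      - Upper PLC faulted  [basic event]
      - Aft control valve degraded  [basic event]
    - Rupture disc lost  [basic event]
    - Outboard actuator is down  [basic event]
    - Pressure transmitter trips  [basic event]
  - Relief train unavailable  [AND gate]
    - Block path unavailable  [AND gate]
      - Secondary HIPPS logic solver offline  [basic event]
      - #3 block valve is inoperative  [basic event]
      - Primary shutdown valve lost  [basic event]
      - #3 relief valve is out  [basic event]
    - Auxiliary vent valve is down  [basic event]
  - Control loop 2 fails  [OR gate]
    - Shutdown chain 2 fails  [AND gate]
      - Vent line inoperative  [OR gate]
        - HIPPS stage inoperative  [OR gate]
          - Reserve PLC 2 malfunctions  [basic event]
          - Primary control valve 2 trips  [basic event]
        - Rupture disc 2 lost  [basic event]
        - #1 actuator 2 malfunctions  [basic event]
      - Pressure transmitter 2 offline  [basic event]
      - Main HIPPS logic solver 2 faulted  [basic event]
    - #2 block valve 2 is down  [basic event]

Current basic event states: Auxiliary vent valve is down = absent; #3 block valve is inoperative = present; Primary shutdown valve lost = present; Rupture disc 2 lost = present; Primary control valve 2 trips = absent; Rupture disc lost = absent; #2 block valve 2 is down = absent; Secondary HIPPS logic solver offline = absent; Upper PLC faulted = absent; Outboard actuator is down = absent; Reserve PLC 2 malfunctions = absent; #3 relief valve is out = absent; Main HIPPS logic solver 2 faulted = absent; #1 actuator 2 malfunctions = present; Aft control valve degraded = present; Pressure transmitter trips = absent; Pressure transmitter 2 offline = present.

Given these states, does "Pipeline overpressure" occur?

Shutdown chain fails [AND]: Upper PLC faulted=not, Aft control valve degraded=occurs → not all inputs occur → does not occur.
Control loop unavailable [OR]: Shutdown chain fails=not, Rupture disc lost=not, Outboard actuator is down=not, Pressure transmitter trips=not → no input occurs → does not occur.
Block path unavailable [AND]: Secondary HIPPS logic solver offline=not, #3 block valve is inoperative=occurs, Primary shutdown valve lost=occurs, #3 relief valve is out=not → not all inputs occur → does not occur.
Relief train unavailable [AND]: Block path unavailable=not, Auxiliary vent valve is down=not → not all inputs occur → does not occur.
HIPPS stage inoperative [OR]: Reserve PLC 2 malfunctions=not, Primary control valve 2 trips=not → no input occurs → does not occur.
Vent line inoperative [OR]: HIPPS stage inoperative=not, Rupture disc 2 lost=occurs, #1 actuator 2 malfunctions=occurs → at least one input occurs → occurs.
Shutdown chain 2 fails [AND]: Vent line inoperative=occurs, Pressure transmitter 2 offline=occurs, Main HIPPS logic solver 2 faulted=not → not all inputs occur → does not occur.
Control loop 2 fails [OR]: Shutdown chain 2 fails=not, #2 block valve 2 is down=not → no input occurs → does not occur.
Pipeline overpressure [OR]: Control loop unavailable=not, Relief train unavailable=not, Control loop 2 fails=not → no input occurs → does not occur.

No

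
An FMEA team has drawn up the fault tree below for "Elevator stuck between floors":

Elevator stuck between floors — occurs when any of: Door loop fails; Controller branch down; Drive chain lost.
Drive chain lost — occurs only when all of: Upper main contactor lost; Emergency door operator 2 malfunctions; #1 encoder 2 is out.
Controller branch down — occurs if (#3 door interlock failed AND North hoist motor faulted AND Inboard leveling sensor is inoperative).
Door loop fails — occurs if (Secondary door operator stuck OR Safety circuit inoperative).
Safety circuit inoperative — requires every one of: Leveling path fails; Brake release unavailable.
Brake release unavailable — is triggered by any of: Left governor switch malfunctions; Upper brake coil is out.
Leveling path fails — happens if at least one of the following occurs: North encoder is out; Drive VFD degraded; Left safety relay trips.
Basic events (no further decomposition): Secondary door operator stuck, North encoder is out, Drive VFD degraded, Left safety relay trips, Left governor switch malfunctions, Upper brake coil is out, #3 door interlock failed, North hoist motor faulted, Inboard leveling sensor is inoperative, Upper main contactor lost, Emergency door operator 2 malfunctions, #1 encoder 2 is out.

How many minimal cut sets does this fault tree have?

9

Leveling path fails [OR]: union of children's cut sets → 3 cut set(s).
Brake release unavailable [OR]: union of children's cut sets → 2 cut set(s).
Safety circuit inoperative [AND]: one cut set from each child combined → 3 × 2 = 6 cut set(s).
Door loop fails [OR]: union of children's cut sets → 7 cut set(s).
Controller branch down [AND]: one cut set from each child combined → 1 × 1 × 1 = 1 cut set(s).
Drive chain lost [AND]: one cut set from each child combined → 1 × 1 × 1 = 1 cut set(s).
Elevator stuck between floors [OR]: union of children's cut sets → 9 cut set(s).
Minimal cut sets: {Secondary door operator stuck}; {Left governor switch malfunctions, North encoder is out}; {North encoder is out, Upper brake coil is out}; {Drive VFD degraded, Left governor switch malfunctions}; {Drive VFD degraded, Upper brake coil is out}; {Left governor switch malfunctions, Left safety relay trips}; {Left safety relay trips, Upper brake coil is out}; {#3 door interlock failed, Inboard leveling sensor is inoperative, North hoist motor faulted}; {#1 encoder 2 is out, Emergency door operator 2 malfunctions, Upper main contactor lost}.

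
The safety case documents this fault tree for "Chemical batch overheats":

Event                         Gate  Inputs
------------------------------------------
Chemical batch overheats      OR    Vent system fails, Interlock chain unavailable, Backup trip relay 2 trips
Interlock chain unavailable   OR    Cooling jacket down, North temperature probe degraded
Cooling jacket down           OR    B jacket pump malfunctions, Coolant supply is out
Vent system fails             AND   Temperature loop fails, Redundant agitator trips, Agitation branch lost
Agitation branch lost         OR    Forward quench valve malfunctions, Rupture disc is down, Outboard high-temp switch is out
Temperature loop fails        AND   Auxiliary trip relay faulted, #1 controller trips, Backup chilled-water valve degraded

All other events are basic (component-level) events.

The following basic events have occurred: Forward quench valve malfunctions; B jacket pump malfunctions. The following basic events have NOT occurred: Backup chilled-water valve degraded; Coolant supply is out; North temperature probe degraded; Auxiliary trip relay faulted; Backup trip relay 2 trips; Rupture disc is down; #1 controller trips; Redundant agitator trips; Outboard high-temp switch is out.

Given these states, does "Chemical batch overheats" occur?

Yes

Temperature loop fails [AND]: Auxiliary trip relay faulted=not, #1 controller trips=not, Backup chilled-water valve degraded=not → not all inputs occur → does not occur.
Agitation branch lost [OR]: Forward quench valve malfunctions=occurs, Rupture disc is down=not, Outboard high-temp switch is out=not → at least one input occurs → occurs.
Vent system fails [AND]: Temperature loop fails=not, Redundant agitator trips=not, Agitation branch lost=occurs → not all inputs occur → does not occur.
Cooling jacket down [OR]: B jacket pump malfunctions=occurs, Coolant supply is out=not → at least one input occurs → occurs.
Interlock chain unavailable [OR]: Cooling jacket down=occurs, North temperature probe degraded=not → at least one input occurs → occurs.
Chemical batch overheats [OR]: Vent system fails=not, Interlock chain unavailable=occurs, Backup trip relay 2 trips=not → at least one input occurs → occurs.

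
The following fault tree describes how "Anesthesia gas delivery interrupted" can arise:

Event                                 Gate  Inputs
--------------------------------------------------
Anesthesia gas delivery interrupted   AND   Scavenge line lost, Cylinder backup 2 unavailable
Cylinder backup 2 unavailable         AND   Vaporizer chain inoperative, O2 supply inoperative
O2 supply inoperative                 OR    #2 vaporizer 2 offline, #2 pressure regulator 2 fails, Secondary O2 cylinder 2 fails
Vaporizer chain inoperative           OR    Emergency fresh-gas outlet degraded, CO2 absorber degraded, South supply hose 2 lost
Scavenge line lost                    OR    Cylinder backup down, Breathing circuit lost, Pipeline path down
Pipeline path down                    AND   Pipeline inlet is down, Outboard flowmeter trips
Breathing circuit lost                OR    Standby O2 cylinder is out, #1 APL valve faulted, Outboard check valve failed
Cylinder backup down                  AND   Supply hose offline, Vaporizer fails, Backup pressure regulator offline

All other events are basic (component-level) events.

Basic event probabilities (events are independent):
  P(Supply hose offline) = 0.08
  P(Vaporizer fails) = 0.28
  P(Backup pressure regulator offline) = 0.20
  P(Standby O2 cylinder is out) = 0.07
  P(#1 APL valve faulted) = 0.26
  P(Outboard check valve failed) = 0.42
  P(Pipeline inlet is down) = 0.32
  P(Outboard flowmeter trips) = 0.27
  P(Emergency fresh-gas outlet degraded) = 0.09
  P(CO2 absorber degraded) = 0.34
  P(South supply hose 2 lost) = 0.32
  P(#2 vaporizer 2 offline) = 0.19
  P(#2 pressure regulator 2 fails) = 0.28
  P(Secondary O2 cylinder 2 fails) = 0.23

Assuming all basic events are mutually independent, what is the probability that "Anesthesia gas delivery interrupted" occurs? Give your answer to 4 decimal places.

0.2076

P(Cylinder backup down) [AND] = 0.08 × 0.28 × 0.20 = 0.004480
P(Breathing circuit lost) [OR] = 1 − (1−0.07) × (1−0.26) × (1−0.42) = 0.600844
P(Pipeline path down) [AND] = 0.32 × 0.27 = 0.086400
P(Scavenge line lost) [OR] = 1 − (1−0.004480) × (1−0.600844) × (1−0.086400) = 0.636965
P(Vaporizer chain inoperative) [OR] = 1 − (1−0.09) × (1−0.34) × (1−0.32) = 0.591592
P(O2 supply inoperative) [OR] = 1 − (1−0.19) × (1−0.28) × (1−0.23) = 0.550936
P(Cylinder backup 2 unavailable) [AND] = 0.591592 × 0.550936 = 0.325929
P(Anesthesia gas delivery interrupted) [AND] = 0.636965 × 0.325929 = 0.207605
Rounded to 4 decimal places: P(Anesthesia gas delivery interrupted) ≈ 0.2076.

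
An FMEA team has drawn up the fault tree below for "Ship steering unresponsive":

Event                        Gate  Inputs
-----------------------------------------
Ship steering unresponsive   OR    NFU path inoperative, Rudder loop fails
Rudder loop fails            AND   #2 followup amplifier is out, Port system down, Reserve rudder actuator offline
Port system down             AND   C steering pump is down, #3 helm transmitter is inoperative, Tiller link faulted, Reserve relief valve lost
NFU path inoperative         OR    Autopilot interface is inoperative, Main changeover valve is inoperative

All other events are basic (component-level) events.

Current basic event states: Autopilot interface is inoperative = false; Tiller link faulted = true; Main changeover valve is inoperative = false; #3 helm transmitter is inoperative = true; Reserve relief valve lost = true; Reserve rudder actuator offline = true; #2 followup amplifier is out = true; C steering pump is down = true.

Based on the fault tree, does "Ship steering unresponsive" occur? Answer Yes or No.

Yes

NFU path inoperative [OR]: Autopilot interface is inoperative=not, Main changeover valve is inoperative=not → no input occurs → does not occur.
Port system down [AND]: C steering pump is down=occurs, #3 helm transmitter is inoperative=occurs, Tiller link faulted=occurs, Reserve relief valve lost=occurs → all inputs occur → occurs.
Rudder loop fails [AND]: #2 followup amplifier is out=occurs, Port system down=occurs, Reserve rudder actuator offline=occurs → all inputs occur → occurs.
Ship steering unresponsive [OR]: NFU path inoperative=not, Rudder loop fails=occurs → at least one input occurs → occurs.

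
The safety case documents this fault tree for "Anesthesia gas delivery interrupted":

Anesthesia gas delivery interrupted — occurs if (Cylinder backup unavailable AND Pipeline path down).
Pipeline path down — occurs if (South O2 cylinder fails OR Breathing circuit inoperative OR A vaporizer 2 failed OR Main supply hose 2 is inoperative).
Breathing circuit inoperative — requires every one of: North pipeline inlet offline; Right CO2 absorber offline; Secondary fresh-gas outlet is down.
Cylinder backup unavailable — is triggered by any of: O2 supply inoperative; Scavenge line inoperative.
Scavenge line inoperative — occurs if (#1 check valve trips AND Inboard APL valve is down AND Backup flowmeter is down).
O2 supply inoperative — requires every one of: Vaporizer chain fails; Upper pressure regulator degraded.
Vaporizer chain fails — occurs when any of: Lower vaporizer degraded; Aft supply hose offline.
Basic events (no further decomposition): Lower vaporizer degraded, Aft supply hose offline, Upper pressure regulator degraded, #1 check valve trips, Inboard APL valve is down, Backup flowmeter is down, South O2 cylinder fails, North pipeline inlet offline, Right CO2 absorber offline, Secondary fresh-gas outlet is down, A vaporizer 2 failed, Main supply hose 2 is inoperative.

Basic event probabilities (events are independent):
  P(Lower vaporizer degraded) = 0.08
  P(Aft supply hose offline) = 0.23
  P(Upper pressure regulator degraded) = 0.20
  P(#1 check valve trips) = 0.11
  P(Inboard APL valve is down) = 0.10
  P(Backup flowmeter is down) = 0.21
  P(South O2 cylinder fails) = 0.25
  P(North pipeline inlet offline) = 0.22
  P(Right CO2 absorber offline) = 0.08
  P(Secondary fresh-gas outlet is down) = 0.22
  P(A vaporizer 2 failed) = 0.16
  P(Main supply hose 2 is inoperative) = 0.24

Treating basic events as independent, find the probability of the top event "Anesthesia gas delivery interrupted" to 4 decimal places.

0.0316

P(Vaporizer chain fails) [OR] = 1 − (1−0.08) × (1−0.23) = 0.291600
P(O2 supply inoperative) [AND] = 0.291600 × 0.20 = 0.058320
P(Scavenge line inoperative) [AND] = 0.11 × 0.10 × 0.21 = 0.002310
P(Cylinder backup unavailable) [OR] = 1 − (1−0.058320) × (1−0.002310) = 0.060495
P(Breathing circuit inoperative) [AND] = 0.22 × 0.08 × 0.22 = 0.003872
P(Pipeline path down) [OR] = 1 − (1−0.25) × (1−0.003872) × (1−0.16) × (1−0.24) = 0.523054
P(Anesthesia gas delivery interrupted) [AND] = 0.060495 × 0.523054 = 0.031642
Rounded to 4 decimal places: P(Anesthesia gas delivery interrupted) ≈ 0.0316.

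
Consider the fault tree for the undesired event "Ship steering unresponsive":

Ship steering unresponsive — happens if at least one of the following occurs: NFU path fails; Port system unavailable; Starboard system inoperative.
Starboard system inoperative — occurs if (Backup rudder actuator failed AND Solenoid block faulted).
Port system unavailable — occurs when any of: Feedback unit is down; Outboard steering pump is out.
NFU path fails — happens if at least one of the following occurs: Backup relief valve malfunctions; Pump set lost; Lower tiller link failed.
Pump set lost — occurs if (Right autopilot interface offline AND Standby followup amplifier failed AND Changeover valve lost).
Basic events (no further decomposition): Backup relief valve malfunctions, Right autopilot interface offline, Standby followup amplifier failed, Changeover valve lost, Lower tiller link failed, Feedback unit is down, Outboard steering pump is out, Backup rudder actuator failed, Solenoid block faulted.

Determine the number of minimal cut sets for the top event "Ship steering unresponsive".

Pump set lost [AND]: one cut set from each child combined → 1 × 1 × 1 = 1 cut set(s).
NFU path fails [OR]: union of children's cut sets → 3 cut set(s).
Port system unavailable [OR]: union of children's cut sets → 2 cut set(s).
Starboard system inoperative [AND]: one cut set from each child combined → 1 × 1 = 1 cut set(s).
Ship steering unresponsive [OR]: union of children's cut sets → 6 cut set(s).
Minimal cut sets: {Backup relief valve malfunctions}; {Changeover valve lost, Right autopilot interface offline, Standby followup amplifier failed}; {Lower tiller link failed}; {Feedback unit is down}; {Outboard steering pump is out}; {Backup rudder actuator failed, Solenoid block faulted}.

6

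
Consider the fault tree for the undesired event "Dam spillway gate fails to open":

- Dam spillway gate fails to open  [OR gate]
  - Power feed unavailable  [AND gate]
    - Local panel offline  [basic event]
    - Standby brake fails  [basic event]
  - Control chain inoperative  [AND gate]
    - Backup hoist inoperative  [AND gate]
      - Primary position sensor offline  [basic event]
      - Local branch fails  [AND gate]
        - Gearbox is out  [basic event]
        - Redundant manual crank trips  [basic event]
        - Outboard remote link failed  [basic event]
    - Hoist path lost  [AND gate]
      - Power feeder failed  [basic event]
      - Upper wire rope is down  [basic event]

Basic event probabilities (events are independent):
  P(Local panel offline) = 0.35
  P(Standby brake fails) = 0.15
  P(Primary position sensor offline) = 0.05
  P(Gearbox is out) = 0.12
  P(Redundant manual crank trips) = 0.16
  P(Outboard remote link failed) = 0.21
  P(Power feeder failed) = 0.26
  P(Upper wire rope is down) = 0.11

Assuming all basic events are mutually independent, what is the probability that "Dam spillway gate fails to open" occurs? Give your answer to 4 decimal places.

P(Power feed unavailable) [AND] = 0.35 × 0.15 = 0.052500
P(Local branch fails) [AND] = 0.12 × 0.16 × 0.21 = 0.004032
P(Backup hoist inoperative) [AND] = 0.05 × 0.004032 = 0.000202
P(Hoist path lost) [AND] = 0.26 × 0.11 = 0.028600
P(Control chain inoperative) [AND] = 0.000202 × 0.028600 = 0.000006
P(Dam spillway gate fails to open) [OR] = 1 − (1−0.052500) × (1−0.000006) = 0.052506
Rounded to 4 decimal places: P(Dam spillway gate fails to open) ≈ 0.0525.

0.0525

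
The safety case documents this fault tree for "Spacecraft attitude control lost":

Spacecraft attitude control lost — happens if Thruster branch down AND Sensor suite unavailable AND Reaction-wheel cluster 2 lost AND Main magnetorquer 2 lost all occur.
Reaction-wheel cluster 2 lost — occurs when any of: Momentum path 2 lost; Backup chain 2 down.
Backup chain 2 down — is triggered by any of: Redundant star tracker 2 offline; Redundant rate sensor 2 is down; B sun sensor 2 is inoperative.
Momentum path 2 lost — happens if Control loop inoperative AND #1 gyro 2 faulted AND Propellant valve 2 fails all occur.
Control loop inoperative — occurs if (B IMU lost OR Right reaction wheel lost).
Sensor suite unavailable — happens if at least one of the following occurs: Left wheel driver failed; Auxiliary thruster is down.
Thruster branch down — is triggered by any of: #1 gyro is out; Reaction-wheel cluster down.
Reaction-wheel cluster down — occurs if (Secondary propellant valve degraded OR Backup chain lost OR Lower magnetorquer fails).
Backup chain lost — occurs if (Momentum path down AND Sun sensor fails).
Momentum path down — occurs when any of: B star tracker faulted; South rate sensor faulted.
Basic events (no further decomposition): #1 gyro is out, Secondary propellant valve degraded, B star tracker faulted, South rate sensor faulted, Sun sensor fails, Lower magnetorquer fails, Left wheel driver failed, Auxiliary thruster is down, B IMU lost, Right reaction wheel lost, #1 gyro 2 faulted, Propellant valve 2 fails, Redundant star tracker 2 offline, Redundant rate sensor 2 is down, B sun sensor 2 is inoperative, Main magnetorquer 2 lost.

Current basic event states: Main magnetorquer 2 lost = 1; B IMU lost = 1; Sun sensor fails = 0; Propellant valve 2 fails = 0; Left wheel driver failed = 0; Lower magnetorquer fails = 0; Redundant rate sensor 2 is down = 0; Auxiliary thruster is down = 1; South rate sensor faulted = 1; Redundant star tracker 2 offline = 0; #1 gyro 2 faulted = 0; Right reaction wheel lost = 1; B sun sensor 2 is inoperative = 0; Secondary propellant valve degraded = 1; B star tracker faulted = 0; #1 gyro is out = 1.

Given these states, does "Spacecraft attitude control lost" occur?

Momentum path down [OR]: B star tracker faulted=not, South rate sensor faulted=occurs → at least one input occurs → occurs.
Backup chain lost [AND]: Momentum path down=occurs, Sun sensor fails=not → not all inputs occur → does not occur.
Reaction-wheel cluster down [OR]: Secondary propellant valve degraded=occurs, Backup chain lost=not, Lower magnetorquer fails=not → at least one input occurs → occurs.
Thruster branch down [OR]: #1 gyro is out=occurs, Reaction-wheel cluster down=occurs → at least one input occurs → occurs.
Sensor suite unavailable [OR]: Left wheel driver failed=not, Auxiliary thruster is down=occurs → at least one input occurs → occurs.
Control loop inoperative [OR]: B IMU lost=occurs, Right reaction wheel lost=occurs → at least one input occurs → occurs.
Momentum path 2 lost [AND]: Control loop inoperative=occurs, #1 gyro 2 faulted=not, Propellant valve 2 fails=not → not all inputs occur → does not occur.
Backup chain 2 down [OR]: Redundant star tracker 2 offline=not, Redundant rate sensor 2 is down=not, B sun sensor 2 is inoperative=not → no input occurs → does not occur.
Reaction-wheel cluster 2 lost [OR]: Momentum path 2 lost=not, Backup chain 2 down=not → no input occurs → does not occur.
Spacecraft attitude control lost [AND]: Thruster branch down=occurs, Sensor suite unavailable=occurs, Reaction-wheel cluster 2 lost=not, Main magnetorquer 2 lost=occurs → not all inputs occur → does not occur.

No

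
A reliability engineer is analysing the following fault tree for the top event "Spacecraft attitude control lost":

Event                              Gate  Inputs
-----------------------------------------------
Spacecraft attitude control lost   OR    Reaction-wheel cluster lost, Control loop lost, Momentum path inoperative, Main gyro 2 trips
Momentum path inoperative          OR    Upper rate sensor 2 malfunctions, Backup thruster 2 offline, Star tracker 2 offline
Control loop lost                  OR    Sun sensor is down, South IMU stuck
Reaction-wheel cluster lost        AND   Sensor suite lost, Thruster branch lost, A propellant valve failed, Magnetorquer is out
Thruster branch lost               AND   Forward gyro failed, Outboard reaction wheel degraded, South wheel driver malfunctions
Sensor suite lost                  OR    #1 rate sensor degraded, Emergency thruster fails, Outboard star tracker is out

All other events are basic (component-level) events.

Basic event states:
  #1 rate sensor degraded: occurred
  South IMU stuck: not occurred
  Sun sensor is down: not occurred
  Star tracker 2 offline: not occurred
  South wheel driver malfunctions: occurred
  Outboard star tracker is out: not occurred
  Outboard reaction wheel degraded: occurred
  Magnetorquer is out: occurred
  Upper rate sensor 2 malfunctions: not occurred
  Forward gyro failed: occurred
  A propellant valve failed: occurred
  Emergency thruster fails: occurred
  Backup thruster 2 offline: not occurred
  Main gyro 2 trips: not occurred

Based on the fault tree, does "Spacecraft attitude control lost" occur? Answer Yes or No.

Yes

Sensor suite lost [OR]: #1 rate sensor degraded=occurs, Emergency thruster fails=occurs, Outboard star tracker is out=not → at least one input occurs → occurs.
Thruster branch lost [AND]: Forward gyro failed=occurs, Outboard reaction wheel degraded=occurs, South wheel driver malfunctions=occurs → all inputs occur → occurs.
Reaction-wheel cluster lost [AND]: Sensor suite lost=occurs, Thruster branch lost=occurs, A propellant valve failed=occurs, Magnetorquer is out=occurs → all inputs occur → occurs.
Control loop lost [OR]: Sun sensor is down=not, South IMU stuck=not → no input occurs → does not occur.
Momentum path inoperative [OR]: Upper rate sensor 2 malfunctions=not, Backup thruster 2 offline=not, Star tracker 2 offline=not → no input occurs → does not occur.
Spacecraft attitude control lost [OR]: Reaction-wheel cluster lost=occurs, Control loop lost=not, Momentum path inoperative=not, Main gyro 2 trips=not → at least one input occurs → occurs.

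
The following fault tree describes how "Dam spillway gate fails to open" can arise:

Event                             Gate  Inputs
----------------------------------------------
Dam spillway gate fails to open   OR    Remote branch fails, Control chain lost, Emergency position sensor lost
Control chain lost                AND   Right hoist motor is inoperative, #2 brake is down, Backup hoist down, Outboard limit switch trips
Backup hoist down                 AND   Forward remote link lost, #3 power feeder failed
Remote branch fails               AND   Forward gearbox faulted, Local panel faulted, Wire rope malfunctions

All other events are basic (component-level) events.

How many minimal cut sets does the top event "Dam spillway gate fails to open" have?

Remote branch fails [AND]: one cut set from each child combined → 1 × 1 × 1 = 1 cut set(s).
Backup hoist down [AND]: one cut set from each child combined → 1 × 1 = 1 cut set(s).
Control chain lost [AND]: one cut set from each child combined → 1 × 1 × 1 × 1 = 1 cut set(s).
Dam spillway gate fails to open [OR]: union of children's cut sets → 3 cut set(s).
Minimal cut sets: {Forward gearbox faulted, Local panel faulted, Wire rope malfunctions}; {#2 brake is down, #3 power feeder failed, Forward remote link lost, Outboard limit switch trips, Right hoist motor is inoperative}; {Emergency position sensor lost}.

3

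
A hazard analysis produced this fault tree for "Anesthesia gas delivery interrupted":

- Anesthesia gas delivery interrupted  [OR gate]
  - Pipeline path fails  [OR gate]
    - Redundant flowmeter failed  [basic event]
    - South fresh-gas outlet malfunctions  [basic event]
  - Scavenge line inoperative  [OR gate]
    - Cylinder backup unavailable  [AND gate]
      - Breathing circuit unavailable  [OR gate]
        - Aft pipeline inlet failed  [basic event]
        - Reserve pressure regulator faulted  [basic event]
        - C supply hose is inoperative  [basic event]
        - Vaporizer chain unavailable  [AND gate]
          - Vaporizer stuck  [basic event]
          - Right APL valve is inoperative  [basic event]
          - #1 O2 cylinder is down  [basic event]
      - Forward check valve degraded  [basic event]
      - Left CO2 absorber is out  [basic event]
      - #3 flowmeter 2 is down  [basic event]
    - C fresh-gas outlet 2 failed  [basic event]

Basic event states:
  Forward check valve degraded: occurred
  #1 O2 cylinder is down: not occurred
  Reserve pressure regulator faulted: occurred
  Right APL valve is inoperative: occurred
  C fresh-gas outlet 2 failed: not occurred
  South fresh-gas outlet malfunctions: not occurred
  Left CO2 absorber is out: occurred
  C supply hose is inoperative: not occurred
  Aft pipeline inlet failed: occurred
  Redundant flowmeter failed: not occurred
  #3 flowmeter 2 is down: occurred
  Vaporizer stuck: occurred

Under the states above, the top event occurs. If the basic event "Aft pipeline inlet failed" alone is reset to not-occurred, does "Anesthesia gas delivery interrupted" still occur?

Yes

Counterfactual: set "Aft pipeline inlet failed" to not occurred.
Pipeline path fails [OR]: Redundant flowmeter failed=not, South fresh-gas outlet malfunctions=not → no input occurs → does not occur.
Vaporizer chain unavailable [AND]: Vaporizer stuck=occurs, Right APL valve is inoperative=occurs, #1 O2 cylinder is down=not → not all inputs occur → does not occur.
Breathing circuit unavailable [OR]: Aft pipeline inlet failed=not, Reserve pressure regulator faulted=occurs, C supply hose is inoperative=not, Vaporizer chain unavailable=not → at least one input occurs → occurs.
Cylinder backup unavailable [AND]: Breathing circuit unavailable=occurs, Forward check valve degraded=occurs, Left CO2 absorber is out=occurs, #3 flowmeter 2 is down=occurs → all inputs occur → occurs.
Scavenge line inoperative [OR]: Cylinder backup unavailable=occurs, C fresh-gas outlet 2 failed=not → at least one input occurs → occurs.
Anesthesia gas delivery interrupted [OR]: Pipeline path fails=not, Scavenge line inoperative=occurs → at least one input occurs → occurs.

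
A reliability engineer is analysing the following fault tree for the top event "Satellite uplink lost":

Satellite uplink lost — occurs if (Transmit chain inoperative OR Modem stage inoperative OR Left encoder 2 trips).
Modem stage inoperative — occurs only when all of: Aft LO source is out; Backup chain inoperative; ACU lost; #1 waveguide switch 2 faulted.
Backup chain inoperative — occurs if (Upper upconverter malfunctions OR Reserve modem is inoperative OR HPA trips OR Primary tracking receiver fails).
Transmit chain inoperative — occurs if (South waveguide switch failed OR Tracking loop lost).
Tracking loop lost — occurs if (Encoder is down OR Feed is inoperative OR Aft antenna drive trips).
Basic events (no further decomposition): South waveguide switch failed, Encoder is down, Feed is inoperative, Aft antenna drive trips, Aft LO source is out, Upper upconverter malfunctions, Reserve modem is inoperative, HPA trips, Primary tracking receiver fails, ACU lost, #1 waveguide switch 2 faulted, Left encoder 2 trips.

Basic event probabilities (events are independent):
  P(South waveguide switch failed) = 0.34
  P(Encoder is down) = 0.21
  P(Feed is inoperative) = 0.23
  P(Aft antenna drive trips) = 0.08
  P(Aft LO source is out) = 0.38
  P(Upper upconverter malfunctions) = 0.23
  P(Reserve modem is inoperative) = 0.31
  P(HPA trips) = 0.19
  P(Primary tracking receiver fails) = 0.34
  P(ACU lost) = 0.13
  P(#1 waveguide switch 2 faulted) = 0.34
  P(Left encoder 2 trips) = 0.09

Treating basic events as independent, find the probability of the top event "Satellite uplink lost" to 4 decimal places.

0.6679

P(Tracking loop lost) [OR] = 1 − (1−0.21) × (1−0.23) × (1−0.08) = 0.440364
P(Transmit chain inoperative) [OR] = 1 − (1−0.34) × (1−0.440364) = 0.630640
P(Backup chain inoperative) [OR] = 1 − (1−0.23) × (1−0.31) × (1−0.19) × (1−0.34) = 0.715967
P(Modem stage inoperative) [AND] = 0.38 × 0.715967 × 0.13 × 0.34 = 0.012025
P(Satellite uplink lost) [OR] = 1 − (1−0.630640) × (1−0.012025) × (1−0.09) = 0.667924
Rounded to 4 decimal places: P(Satellite uplink lost) ≈ 0.6679.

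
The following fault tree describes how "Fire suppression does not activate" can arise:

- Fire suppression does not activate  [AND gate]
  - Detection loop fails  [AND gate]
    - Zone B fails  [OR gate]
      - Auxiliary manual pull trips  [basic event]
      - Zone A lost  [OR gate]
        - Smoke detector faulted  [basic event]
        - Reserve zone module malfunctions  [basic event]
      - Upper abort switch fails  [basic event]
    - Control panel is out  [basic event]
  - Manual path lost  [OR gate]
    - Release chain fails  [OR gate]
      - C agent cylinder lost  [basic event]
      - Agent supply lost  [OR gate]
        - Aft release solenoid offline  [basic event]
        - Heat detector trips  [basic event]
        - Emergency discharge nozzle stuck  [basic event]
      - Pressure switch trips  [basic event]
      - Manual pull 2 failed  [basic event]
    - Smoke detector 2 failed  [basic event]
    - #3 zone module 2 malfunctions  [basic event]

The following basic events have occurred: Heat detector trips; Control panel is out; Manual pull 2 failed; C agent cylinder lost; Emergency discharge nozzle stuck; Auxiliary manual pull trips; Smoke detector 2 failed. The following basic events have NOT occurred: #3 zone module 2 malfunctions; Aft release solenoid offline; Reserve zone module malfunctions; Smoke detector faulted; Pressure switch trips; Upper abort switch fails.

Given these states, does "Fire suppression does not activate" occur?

Yes

Zone A lost [OR]: Smoke detector faulted=not, Reserve zone module malfunctions=not → no input occurs → does not occur.
Zone B fails [OR]: Auxiliary manual pull trips=occurs, Zone A lost=not, Upper abort switch fails=not → at least one input occurs → occurs.
Detection loop fails [AND]: Zone B fails=occurs, Control panel is out=occurs → all inputs occur → occurs.
Agent supply lost [OR]: Aft release solenoid offline=not, Heat detector trips=occurs, Emergency discharge nozzle stuck=occurs → at least one input occurs → occurs.
Release chain fails [OR]: C agent cylinder lost=occurs, Agent supply lost=occurs, Pressure switch trips=not, Manual pull 2 failed=occurs → at least one input occurs → occurs.
Manual path lost [OR]: Release chain fails=occurs, Smoke detector 2 failed=occurs, #3 zone module 2 malfunctions=not → at least one input occurs → occurs.
Fire suppression does not activate [AND]: Detection loop fails=occurs, Manual path lost=occurs → all inputs occur → occurs.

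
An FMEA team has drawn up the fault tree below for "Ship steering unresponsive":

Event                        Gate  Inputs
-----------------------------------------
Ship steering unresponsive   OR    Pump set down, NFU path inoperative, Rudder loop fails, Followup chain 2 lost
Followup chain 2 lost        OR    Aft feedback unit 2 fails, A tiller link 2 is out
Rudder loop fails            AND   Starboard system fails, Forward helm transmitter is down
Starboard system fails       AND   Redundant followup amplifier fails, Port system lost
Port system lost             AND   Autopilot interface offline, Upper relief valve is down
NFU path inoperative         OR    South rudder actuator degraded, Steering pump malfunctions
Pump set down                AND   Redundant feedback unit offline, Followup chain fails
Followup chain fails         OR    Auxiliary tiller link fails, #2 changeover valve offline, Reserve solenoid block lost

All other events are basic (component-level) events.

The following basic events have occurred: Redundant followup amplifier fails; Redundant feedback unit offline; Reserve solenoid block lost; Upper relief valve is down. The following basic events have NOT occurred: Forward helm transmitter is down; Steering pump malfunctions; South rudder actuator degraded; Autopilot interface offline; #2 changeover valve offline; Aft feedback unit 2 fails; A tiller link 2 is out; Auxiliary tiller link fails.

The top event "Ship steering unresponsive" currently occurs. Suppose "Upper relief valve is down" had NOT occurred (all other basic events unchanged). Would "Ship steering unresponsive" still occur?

Yes

Counterfactual: set "Upper relief valve is down" to not occurred.
Followup chain fails [OR]: Auxiliary tiller link fails=not, #2 changeover valve offline=not, Reserve solenoid block lost=occurs → at least one input occurs → occurs.
Pump set down [AND]: Redundant feedback unit offline=occurs, Followup chain fails=occurs → all inputs occur → occurs.
NFU path inoperative [OR]: South rudder actuator degraded=not, Steering pump malfunctions=not → no input occurs → does not occur.
Port system lost [AND]: Autopilot interface offline=not, Upper relief valve is down=not → not all inputs occur → does not occur.
Starboard system fails [AND]: Redundant followup amplifier fails=occurs, Port system lost=not → not all inputs occur → does not occur.
Rudder loop fails [AND]: Starboard system fails=not, Forward helm transmitter is down=not → not all inputs occur → does not occur.
Followup chain 2 lost [OR]: Aft feedback unit 2 fails=not, A tiller link 2 is out=not → no input occurs → does not occur.
Ship steering unresponsive [OR]: Pump set down=occurs, NFU path inoperative=not, Rudder loop fails=not, Followup chain 2 lost=not → at least one input occurs → occurs.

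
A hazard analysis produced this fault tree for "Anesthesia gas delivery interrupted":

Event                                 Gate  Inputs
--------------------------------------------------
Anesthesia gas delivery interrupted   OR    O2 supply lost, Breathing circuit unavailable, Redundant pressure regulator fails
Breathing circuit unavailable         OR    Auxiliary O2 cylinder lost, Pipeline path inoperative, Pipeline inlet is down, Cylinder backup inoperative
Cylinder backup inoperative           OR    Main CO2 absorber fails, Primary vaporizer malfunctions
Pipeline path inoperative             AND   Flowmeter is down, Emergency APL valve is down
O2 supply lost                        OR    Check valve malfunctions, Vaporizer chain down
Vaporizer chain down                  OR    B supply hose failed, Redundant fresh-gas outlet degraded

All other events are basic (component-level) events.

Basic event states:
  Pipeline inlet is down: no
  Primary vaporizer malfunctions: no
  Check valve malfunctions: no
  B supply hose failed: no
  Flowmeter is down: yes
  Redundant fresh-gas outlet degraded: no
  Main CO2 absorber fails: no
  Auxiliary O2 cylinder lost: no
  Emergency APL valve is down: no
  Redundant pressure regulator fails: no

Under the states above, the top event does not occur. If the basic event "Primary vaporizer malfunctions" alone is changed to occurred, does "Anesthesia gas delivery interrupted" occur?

Counterfactual: set "Primary vaporizer malfunctions" to occurred.
Vaporizer chain down [OR]: B supply hose failed=not, Redundant fresh-gas outlet degraded=not → no input occurs → does not occur.
O2 supply lost [OR]: Check valve malfunctions=not, Vaporizer chain down=not → no input occurs → does not occur.
Pipeline path inoperative [AND]: Flowmeter is down=occurs, Emergency APL valve is down=not → not all inputs occur → does not occur.
Cylinder backup inoperative [OR]: Main CO2 absorber fails=not, Primary vaporizer malfunctions=occurs → at least one input occurs → occurs.
Breathing circuit unavailable [OR]: Auxiliary O2 cylinder lost=not, Pipeline path inoperative=not, Pipeline inlet is down=not, Cylinder backup inoperative=occurs → at least one input occurs → occurs.
Anesthesia gas delivery interrupted [OR]: O2 supply lost=not, Breathing circuit unavailable=occurs, Redundant pressure regulator fails=not → at least one input occurs → occurs.

Yes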